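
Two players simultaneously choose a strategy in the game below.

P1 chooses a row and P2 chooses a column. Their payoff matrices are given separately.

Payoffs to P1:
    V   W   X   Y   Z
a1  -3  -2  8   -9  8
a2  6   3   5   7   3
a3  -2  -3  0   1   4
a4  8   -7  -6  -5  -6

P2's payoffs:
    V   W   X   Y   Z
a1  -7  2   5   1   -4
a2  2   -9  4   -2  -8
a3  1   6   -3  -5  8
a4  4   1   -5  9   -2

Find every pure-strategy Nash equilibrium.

(a1, V): P1 can switch to a2 (-3 → 6). Not NE.
(a1, W): P1 can switch to a2 (-2 → 3). Not NE.
(a1, X): P1 gets 8, best alternative 5; P2 gets 5, best alternative 2. No profitable deviation — NE.
(a1, Y): P1 can switch to a2 (-9 → 7). Not NE.
(a1, Z): P2 can switch to W (-4 → 2). Not NE.
(a2, V): P1 can switch to a4 (6 → 8). Not NE.
(a2, W): P2 can switch to V (-9 → 2). Not NE.
(a2, X): P1 can switch to a1 (5 → 8). Not NE.
(a2, Y): P2 can switch to V (-2 → 2). Not NE.
(The remaining 11 profiles each have a profitable deviation by the same check.)

The unique pure-strategy Nash equilibrium is (a1, X).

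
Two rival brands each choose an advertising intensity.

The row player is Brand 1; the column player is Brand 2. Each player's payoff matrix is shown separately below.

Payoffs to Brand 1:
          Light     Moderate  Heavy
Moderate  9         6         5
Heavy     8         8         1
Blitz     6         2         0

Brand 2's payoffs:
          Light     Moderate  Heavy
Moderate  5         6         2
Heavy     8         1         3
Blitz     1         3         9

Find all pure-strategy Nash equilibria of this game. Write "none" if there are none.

Brand 1 against Light: payoffs 9, 8, 6 → best response Moderate.
Brand 1 against Moderate: payoffs 6, 8, 2 → best response Heavy.
Brand 1 against Heavy: payoffs 5, 1, 0 → best response Moderate.
Brand 2 against Moderate: payoffs 5, 6, 2 → best response Moderate.
Brand 2 against Heavy: payoffs 8, 1, 3 → best response Light.
Brand 2 against Blitz: payoffs 1, 3, 9 → best response Heavy.
No profile is a mutual best response for all players.

No pure-strategy Nash equilibrium.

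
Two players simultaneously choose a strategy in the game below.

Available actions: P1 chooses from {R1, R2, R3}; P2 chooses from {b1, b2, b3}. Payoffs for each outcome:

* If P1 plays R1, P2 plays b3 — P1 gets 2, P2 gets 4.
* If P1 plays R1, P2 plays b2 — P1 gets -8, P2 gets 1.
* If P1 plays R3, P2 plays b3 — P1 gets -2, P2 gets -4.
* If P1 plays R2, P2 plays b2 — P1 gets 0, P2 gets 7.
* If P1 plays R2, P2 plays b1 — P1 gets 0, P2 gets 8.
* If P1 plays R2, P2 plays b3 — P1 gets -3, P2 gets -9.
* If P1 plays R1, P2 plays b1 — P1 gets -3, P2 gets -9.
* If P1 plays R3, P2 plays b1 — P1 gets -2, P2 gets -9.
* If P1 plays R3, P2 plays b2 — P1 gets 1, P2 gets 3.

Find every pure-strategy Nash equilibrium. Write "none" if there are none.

P1 against b1: payoffs -3, 0, -2 → best response R2.
P1 against b2: payoffs -8, 0, 1 → best response R3.
P1 against b3: payoffs 2, -3, -2 → best response R1.
P2 against R1: payoffs -9, 1, 4 → best response b3.
P2 against R2: payoffs 8, 7, -9 → best response b1.
P2 against R3: payoffs -9, 3, -4 → best response b2.
Mutual best responses: (R1, b3); (R2, b1); (R3, b2).

The pure Nash equilibria are (R1, b3); (R2, b1); (R3, b2).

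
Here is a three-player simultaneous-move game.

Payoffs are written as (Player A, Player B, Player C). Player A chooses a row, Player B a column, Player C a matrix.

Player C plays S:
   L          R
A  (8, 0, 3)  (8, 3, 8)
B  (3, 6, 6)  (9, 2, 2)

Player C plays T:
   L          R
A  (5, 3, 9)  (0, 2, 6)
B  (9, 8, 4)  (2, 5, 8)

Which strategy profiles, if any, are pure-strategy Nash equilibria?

none

(A, L, S): Player B can switch to R (0 → 3). Not NE.
(A, L, T): Player A can switch to B (5 → 9). Not NE.
(A, R, S): Player A can switch to B (8 → 9). Not NE.
(A, R, T): Player A can switch to B (0 → 2). Not NE.
(B, L, S): Player A can switch to A (3 → 8). Not NE.
(B, L, T): Player C can switch to S (4 → 6). Not NE.
(B, R, S): Player B can switch to L (2 → 6). Not NE.
(B, R, T): Player B can switch to L (5 → 8). Not NE.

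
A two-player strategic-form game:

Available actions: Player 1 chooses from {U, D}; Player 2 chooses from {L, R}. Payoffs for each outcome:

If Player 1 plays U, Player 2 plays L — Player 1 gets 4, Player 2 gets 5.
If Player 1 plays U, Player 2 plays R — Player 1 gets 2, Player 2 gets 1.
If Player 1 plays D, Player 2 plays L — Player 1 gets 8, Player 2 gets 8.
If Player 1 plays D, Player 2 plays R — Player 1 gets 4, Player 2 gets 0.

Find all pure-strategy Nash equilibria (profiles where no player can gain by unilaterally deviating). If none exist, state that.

The unique pure-strategy Nash equilibrium is (D, L).

For each player, find the best response to each opponent profile; mutual best responses are the pure NE.
Player 1 against L: payoffs 4, 8 → best response D.
Player 1 against R: payoffs 2, 4 → best response D.
Player 2 against U: payoffs 5, 1 → best response L.
Player 2 against D: payoffs 8, 0 → best response L.
Mutual best responses: (D, L).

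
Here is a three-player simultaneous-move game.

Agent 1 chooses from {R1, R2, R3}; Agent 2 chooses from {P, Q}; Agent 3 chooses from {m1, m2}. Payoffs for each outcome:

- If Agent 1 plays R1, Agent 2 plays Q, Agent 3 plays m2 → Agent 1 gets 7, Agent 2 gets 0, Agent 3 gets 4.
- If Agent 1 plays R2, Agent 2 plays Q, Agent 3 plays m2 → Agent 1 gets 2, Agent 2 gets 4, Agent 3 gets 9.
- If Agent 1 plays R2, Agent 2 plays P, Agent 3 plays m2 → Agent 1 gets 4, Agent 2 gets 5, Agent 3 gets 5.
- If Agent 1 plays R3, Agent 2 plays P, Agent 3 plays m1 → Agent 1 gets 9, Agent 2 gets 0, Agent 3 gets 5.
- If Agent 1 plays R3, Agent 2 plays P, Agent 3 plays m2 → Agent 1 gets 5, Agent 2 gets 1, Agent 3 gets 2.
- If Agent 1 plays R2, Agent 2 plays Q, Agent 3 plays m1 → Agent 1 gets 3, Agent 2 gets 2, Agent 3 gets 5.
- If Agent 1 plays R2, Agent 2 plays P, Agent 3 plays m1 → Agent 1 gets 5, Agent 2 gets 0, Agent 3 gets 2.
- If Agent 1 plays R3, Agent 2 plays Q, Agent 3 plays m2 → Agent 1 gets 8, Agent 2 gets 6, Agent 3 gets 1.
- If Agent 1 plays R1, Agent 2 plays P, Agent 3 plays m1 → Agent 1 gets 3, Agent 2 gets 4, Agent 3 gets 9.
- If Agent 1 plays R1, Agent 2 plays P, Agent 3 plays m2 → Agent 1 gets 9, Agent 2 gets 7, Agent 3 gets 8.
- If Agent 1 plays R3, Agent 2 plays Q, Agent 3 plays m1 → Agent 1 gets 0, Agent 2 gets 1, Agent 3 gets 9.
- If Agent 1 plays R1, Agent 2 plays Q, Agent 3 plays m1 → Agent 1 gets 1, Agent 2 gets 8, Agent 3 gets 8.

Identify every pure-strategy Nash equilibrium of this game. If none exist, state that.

none

(R1, P, m1): Agent 1 can switch to R2 (3 → 5). Not NE.
(R1, P, m2): Agent 3 can switch to m1 (8 → 9). Not NE.
(R1, Q, m1): Agent 1 can switch to R2 (1 → 3). Not NE.
(R1, Q, m2): Agent 1 can switch to R3 (7 → 8). Not NE.
(R2, P, m1): Agent 1 can switch to R3 (5 → 9). Not NE.
(R2, P, m2): Agent 1 can switch to R1 (4 → 9). Not NE.
(R2, Q, m1): Agent 3 can switch to m2 (5 → 9). Not NE.
(R2, Q, m2): Agent 1 can switch to R1 (2 → 7). Not NE.
(R3, P, m1): Agent 2 can switch to Q (0 → 1). Not NE.
(R3, P, m2): Agent 1 can switch to R1 (5 → 9). Not NE.
(The remaining 2 profiles each have a profitable deviation by the same check.)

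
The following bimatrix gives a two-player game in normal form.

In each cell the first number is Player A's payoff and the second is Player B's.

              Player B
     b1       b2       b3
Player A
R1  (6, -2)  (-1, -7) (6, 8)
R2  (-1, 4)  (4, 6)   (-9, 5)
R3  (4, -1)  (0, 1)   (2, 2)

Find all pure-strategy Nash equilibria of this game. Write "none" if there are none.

For each strategy profile, look for a profitable unilateral deviation.
(R1, b1): Player B can switch to b3 (-2 → 8). Not NE.
(R1, b2): Player A can switch to R2 (-1 → 4). Not NE.
(R1, b3): Player A gets 6, best alternative 2; Player B gets 8, best alternative -2. No profitable deviation — NE.
(R2, b1): Player A can switch to R1 (-1 → 6). Not NE.
(R2, b2): Player A gets 4, best alternative 0; Player B gets 6, best alternative 5. No profitable deviation — NE.
(R2, b3): Player A can switch to R1 (-9 → 6). Not NE.
(R3, b1): Player A can switch to R1 (4 → 6). Not NE.
(R3, b2): Player A can switch to R2 (0 → 4). Not NE.
(The remaining 1 profile has a profitable deviation by the same check.)

Pure-strategy Nash equilibria: (R1, b3) and (R2, b2)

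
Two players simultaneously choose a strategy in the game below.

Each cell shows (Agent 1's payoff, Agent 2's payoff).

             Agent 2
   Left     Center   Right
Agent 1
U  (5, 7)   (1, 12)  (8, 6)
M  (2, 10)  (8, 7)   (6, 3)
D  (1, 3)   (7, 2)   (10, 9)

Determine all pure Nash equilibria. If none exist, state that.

Pure NE: (D, Right)

(U, Left): Agent 2 can switch to Center (7 → 12). Not NE.
(U, Center): Agent 1 can switch to M (1 → 8). Not NE.
(U, Right): Agent 1 can switch to D (8 → 10). Not NE.
(M, Left): Agent 1 can switch to U (2 → 5). Not NE.
(M, Center): Agent 2 can switch to Left (7 → 10). Not NE.
(M, Right): Agent 1 can switch to U (6 → 8). Not NE.
(D, Left): Agent 1 can switch to U (1 → 5). Not NE.
(D, Center): Agent 1 can switch to M (7 → 8). Not NE.
(D, Right): Agent 1 gets 10, best alternative 8; Agent 2 gets 9, best alternative 3. No profitable deviation — NE.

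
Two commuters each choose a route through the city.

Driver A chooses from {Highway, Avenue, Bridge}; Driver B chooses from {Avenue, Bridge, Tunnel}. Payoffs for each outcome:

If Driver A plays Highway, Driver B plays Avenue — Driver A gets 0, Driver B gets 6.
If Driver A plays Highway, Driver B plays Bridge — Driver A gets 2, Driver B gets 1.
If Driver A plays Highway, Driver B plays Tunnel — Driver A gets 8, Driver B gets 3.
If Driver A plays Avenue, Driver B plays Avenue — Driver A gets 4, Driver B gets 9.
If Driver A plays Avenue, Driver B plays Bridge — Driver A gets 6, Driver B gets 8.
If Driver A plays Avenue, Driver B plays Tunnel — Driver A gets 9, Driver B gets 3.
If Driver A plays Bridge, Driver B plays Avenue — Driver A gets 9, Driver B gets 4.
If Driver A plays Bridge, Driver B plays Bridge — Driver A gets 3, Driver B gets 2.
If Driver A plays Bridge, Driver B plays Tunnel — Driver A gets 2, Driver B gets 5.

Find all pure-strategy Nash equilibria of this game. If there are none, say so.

There is no pure-strategy Nash equilibrium.

(Highway, Avenue): Driver A can switch to Avenue (0 → 4). Not NE.
(Highway, Bridge): Driver A can switch to Avenue (2 → 6). Not NE.
(Highway, Tunnel): Driver A can switch to Avenue (8 → 9). Not NE.
(Avenue, Avenue): Driver A can switch to Bridge (4 → 9). Not NE.
(Avenue, Bridge): Driver B can switch to Avenue (8 → 9). Not NE.
(Avenue, Tunnel): Driver B can switch to Avenue (3 → 9). Not NE.
(Bridge, Avenue): Driver B can switch to Tunnel (4 → 5). Not NE.
(Bridge, Bridge): Driver A can switch to Avenue (3 → 6). Not NE.
(Bridge, Tunnel): Driver A can switch to Highway (2 → 8). Not NE.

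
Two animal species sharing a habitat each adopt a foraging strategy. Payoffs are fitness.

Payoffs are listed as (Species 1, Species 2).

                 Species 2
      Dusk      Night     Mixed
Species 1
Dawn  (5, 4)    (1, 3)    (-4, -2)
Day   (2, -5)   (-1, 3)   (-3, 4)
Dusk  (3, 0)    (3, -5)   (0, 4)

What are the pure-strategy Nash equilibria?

(Dawn, Dusk): Species 1 gets 5, best alternative 3; Species 2 gets 4, best alternative 3. No profitable deviation — NE.
(Dawn, Night): Species 1 can switch to Dusk (1 → 3). Not NE.
(Dawn, Mixed): Species 1 can switch to Day (-4 → -3). Not NE.
(Day, Dusk): Species 1 can switch to Dawn (2 → 5). Not NE.
(Day, Night): Species 1 can switch to Dawn (-1 → 1). Not NE.
(Day, Mixed): Species 1 can switch to Dusk (-3 → 0). Not NE.
(Dusk, Dusk): Species 1 can switch to Dawn (3 → 5). Not NE.
(Dusk, Night): Species 2 can switch to Dusk (-5 → 0). Not NE.
(Dusk, Mixed): Species 1 gets 0, best alternative -3; Species 2 gets 4, best alternative 0. No profitable deviation — NE.

Pure-strategy Nash equilibria: (Dawn, Dusk) and (Dusk, Mixed)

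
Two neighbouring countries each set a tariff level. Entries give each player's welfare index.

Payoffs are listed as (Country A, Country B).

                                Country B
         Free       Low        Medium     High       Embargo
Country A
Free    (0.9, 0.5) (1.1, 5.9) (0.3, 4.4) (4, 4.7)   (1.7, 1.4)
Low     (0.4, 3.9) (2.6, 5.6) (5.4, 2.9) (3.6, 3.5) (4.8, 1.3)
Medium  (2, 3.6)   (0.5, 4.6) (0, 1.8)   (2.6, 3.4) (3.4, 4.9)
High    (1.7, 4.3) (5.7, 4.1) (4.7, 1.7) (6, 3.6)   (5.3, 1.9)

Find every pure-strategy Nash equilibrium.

No pure-strategy Nash equilibrium.

(Free, Free): Country A can switch to Medium (0.9 → 2). Not NE.
(Free, Low): Country A can switch to Low (1.1 → 2.6). Not NE.
(Free, Medium): Country A can switch to Low (0.3 → 5.4). Not NE.
(Free, High): Country A can switch to High (4 → 6). Not NE.
(Free, Embargo): Country A can switch to Low (1.7 → 4.8). Not NE.
(Low, Free): Country A can switch to Free (0.4 → 0.9). Not NE.
(Low, Low): Country A can switch to High (2.6 → 5.7). Not NE.
(Low, Medium): Country B can switch to Free (2.9 → 3.9). Not NE.
(Low, High): Country A can switch to Free (3.6 → 4). Not NE.
(Low, Embargo): Country A can switch to High (4.8 → 5.3). Not NE.
(The remaining 10 profiles each have a profitable deviation by the same check.)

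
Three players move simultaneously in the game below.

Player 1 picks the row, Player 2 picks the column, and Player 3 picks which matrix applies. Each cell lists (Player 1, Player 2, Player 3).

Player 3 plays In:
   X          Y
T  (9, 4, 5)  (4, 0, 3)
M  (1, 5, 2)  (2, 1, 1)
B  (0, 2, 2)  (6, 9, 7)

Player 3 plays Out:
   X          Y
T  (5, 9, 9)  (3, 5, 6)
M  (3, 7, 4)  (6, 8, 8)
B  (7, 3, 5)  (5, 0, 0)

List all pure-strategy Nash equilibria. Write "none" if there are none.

Mark each player's best response to every combination of opponents' strategies; a profile where every player is best-responding is a pure Nash equilibrium.
Player 1 against (X, In): payoffs 9, 1, 0 → best response T.
Player 1 against (X, Out): payoffs 5, 3, 7 → best response B.
Player 1 against (Y, In): payoffs 4, 2, 6 → best response B.
Player 1 against (Y, Out): payoffs 3, 6, 5 → best response M.
Player 2 against (T, In): payoffs 4, 0 → best response X.
Player 2 against (T, Out): payoffs 9, 5 → best response X.
Player 2 against (M, In): payoffs 5, 1 → best response X.
Player 2 against (M, Out): payoffs 7, 8 → best response Y.
Player 2 against (B, In): payoffs 2, 9 → best response Y.
Player 2 against (B, Out): payoffs 3, 0 → best response X.
Player 3 against (T, X): payoffs 5, 9 → best response Out.
Player 3 against (T, Y): payoffs 3, 6 → best response Out.
Player 3 against (M, X): payoffs 2, 4 → best response Out.
Player 3 against (M, Y): payoffs 1, 8 → best response Out.
Player 3 against (B, X): payoffs 2, 5 → best response Out.
Player 3 against (B, Y): payoffs 7, 0 → best response In.
Mutual best responses: (M, Y, Out); (B, X, Out); (B, Y, In).

(M, Y, Out), (B, X, Out), (B, Y, In)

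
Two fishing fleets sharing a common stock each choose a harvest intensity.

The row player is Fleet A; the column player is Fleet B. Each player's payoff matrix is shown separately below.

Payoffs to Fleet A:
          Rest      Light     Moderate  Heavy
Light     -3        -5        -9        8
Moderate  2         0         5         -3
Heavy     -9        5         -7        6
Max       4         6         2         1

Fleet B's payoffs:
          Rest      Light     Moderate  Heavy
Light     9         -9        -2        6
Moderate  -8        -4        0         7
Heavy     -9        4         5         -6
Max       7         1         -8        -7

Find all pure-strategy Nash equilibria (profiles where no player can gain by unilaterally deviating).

Pure NE: (Max, Rest)

(Light, Rest): Fleet A can switch to Moderate (-3 → 2). Not NE.
(Light, Light): Fleet A can switch to Moderate (-5 → 0). Not NE.
(Light, Moderate): Fleet A can switch to Moderate (-9 → 5). Not NE.
(Light, Heavy): Fleet B can switch to Rest (6 → 9). Not NE.
(Moderate, Rest): Fleet A can switch to Max (2 → 4). Not NE.
(Moderate, Light): Fleet A can switch to Heavy (0 → 5). Not NE.
(Moderate, Moderate): Fleet B can switch to Heavy (0 → 7). Not NE.
(Moderate, Heavy): Fleet A can switch to Light (-3 → 8). Not NE.
(Max, Rest): Fleet A gets 4, best alternative 2; Fleet B gets 7, best alternative 1. No profitable deviation — NE.
(The remaining 7 profiles each have a profitable deviation by the same check.)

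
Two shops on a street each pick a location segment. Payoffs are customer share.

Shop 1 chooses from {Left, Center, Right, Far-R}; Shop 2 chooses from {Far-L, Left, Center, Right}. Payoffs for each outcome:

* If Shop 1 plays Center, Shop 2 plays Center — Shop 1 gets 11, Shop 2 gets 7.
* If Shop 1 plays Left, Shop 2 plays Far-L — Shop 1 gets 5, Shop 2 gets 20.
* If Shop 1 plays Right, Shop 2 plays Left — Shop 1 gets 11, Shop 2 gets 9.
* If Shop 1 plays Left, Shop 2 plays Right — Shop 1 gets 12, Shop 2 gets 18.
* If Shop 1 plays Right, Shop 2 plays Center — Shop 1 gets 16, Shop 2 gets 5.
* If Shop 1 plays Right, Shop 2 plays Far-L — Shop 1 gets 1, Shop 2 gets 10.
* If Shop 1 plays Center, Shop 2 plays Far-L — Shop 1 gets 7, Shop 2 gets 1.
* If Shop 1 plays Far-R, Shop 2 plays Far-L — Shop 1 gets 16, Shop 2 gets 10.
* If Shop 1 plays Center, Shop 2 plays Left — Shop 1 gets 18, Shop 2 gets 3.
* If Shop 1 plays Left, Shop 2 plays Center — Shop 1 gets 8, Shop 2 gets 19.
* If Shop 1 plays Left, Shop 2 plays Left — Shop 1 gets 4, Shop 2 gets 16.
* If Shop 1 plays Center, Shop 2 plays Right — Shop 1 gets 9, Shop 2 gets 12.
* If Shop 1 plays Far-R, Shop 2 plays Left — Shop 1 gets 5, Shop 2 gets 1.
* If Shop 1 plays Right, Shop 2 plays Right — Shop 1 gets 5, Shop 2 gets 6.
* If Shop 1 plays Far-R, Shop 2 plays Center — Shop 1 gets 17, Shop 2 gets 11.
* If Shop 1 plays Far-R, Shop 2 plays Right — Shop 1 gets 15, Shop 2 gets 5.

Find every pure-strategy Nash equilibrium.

For each player, find the best response to each opponent profile; mutual best responses are the pure NE.
Shop 1 against Far-L: payoffs 5, 7, 1, 16 → best response Far-R.
Shop 1 against Left: payoffs 4, 18, 11, 5 → best response Center.
Shop 1 against Center: payoffs 8, 11, 16, 17 → best response Far-R.
Shop 1 against Right: payoffs 12, 9, 5, 15 → best response Far-R.
Shop 2 against Left: payoffs 20, 16, 19, 18 → best response Far-L.
Shop 2 against Center: payoffs 1, 3, 7, 12 → best response Right.
Shop 2 against Right: payoffs 10, 9, 5, 6 → best response Far-L.
Shop 2 against Far-R: payoffs 10, 1, 11, 5 → best response Center.
Mutual best responses: (Far-R, Center).

Pure NE: (Far-R, Center)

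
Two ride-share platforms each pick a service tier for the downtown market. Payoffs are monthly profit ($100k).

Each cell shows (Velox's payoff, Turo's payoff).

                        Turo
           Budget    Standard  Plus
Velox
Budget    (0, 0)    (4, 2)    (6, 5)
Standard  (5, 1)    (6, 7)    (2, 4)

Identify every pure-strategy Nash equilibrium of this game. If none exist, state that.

The pure Nash equilibria are (Budget, Plus), (Standard, Standard).

Velox against Budget: payoffs 0, 5 → best response Standard.
Velox against Standard: payoffs 4, 6 → best response Standard.
Velox against Plus: payoffs 6, 2 → best response Budget.
Turo against Budget: payoffs 0, 2, 5 → best response Plus.
Turo against Standard: payoffs 1, 7, 4 → best response Standard.
Mutual best responses: (Budget, Plus); (Standard, Standard).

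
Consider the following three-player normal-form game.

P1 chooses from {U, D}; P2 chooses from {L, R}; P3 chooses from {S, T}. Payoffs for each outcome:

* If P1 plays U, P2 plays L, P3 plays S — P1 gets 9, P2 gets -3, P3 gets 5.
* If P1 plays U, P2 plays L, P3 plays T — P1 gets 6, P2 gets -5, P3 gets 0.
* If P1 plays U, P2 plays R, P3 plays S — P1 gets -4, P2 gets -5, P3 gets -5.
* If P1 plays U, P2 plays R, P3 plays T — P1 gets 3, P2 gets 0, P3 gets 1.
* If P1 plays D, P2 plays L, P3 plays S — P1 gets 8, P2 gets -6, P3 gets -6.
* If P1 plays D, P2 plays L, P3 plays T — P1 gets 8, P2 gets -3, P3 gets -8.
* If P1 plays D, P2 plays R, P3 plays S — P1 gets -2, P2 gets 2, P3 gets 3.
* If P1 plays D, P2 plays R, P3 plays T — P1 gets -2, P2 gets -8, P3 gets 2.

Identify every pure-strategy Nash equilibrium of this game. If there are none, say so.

(U, L, S); (U, R, T); (D, R, S)

For each player, find the best response to each opponent profile; mutual best responses are the pure NE.
P1 against (L, S): payoffs 9, 8 → best response U.
P1 against (L, T): payoffs 6, 8 → best response D.
P1 against (R, S): payoffs -4, -2 → best response D.
P1 against (R, T): payoffs 3, -2 → best response U.
P2 against (U, S): payoffs -3, -5 → best response L.
P2 against (U, T): payoffs -5, 0 → best response R.
P2 against (D, S): payoffs -6, 2 → best response R.
P2 against (D, T): payoffs -3, -8 → best response L.
P3 against (U, L): payoffs 5, 0 → best response S.
P3 against (U, R): payoffs -5, 1 → best response T.
P3 against (D, L): payoffs -6, -8 → best response S.
P3 against (D, R): payoffs 3, 2 → best response S.
Mutual best responses: (U, L, S); (U, R, T); (D, R, S).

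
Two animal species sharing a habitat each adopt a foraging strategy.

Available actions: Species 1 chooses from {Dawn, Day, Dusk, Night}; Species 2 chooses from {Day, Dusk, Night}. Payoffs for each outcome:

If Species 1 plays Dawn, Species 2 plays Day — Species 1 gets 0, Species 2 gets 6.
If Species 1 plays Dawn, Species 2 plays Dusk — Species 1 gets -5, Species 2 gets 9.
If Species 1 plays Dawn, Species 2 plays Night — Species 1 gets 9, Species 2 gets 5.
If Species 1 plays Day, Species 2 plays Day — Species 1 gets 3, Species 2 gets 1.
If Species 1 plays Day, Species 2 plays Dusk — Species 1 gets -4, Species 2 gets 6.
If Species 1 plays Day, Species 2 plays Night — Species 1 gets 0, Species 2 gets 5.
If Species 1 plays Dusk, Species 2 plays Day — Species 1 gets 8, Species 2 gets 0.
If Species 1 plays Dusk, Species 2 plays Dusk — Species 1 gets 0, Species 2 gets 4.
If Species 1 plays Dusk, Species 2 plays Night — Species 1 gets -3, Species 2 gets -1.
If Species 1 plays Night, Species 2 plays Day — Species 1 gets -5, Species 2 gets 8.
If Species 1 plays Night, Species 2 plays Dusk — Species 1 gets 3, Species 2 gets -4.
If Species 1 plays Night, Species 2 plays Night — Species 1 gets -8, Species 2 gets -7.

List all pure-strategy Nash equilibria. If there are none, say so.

For each player, find the best response to each opponent profile; mutual best responses are the pure NE.
Species 1 against Day: payoffs 0, 3, 8, -5 → best response Dusk.
Species 1 against Dusk: payoffs -5, -4, 0, 3 → best response Night.
Species 1 against Night: payoffs 9, 0, -3, -8 → best response Dawn.
Species 2 against Dawn: payoffs 6, 9, 5 → best response Dusk.
Species 2 against Day: payoffs 1, 6, 5 → best response Dusk.
Species 2 against Dusk: payoffs 0, 4, -1 → best response Dusk.
Species 2 against Night: payoffs 8, -4, -7 → best response Day.
No profile is a mutual best response for all players.

There is no pure-strategy Nash equilibrium.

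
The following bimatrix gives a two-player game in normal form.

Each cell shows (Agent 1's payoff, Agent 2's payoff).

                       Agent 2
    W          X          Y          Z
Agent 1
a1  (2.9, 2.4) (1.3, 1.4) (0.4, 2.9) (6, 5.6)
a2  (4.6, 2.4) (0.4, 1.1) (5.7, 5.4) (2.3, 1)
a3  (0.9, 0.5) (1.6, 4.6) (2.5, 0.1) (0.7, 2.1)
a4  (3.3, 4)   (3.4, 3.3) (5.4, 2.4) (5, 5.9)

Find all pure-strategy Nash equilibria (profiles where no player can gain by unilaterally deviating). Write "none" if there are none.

(a1, Z), (a2, Y)

(a1, W): Agent 1 can switch to a2 (2.9 → 4.6). Not NE.
(a1, X): Agent 1 can switch to a3 (1.3 → 1.6). Not NE.
(a1, Y): Agent 1 can switch to a2 (0.4 → 5.7). Not NE.
(a1, Z): Agent 1 gets 6, best alternative 5; Agent 2 gets 5.6, best alternative 2.9. No profitable deviation — NE.
(a2, W): Agent 2 can switch to Y (2.4 → 5.4). Not NE.
(a2, X): Agent 1 can switch to a1 (0.4 → 1.3). Not NE.
(a2, Y): Agent 1 gets 5.7, best alternative 5.4; Agent 2 gets 5.4, best alternative 2.4. No profitable deviation — NE.
(a2, Z): Agent 1 can switch to a1 (2.3 → 6). Not NE.
(a3, W): Agent 1 can switch to a1 (0.9 → 2.9). Not NE.
(a3, X): Agent 1 can switch to a4 (1.6 → 3.4). Not NE.
(a3, Y): Agent 1 can switch to a2 (2.5 → 5.7). Not NE.
(a3, Z): Agent 1 can switch to a1 (0.7 → 6). Not NE.
(a4, W): Agent 1 can switch to a2 (3.3 → 4.6). Not NE.
(a4, X): Agent 2 can switch to W (3.3 → 4). Not NE.
(The remaining 2 profiles each have a profitable deviation by the same check.)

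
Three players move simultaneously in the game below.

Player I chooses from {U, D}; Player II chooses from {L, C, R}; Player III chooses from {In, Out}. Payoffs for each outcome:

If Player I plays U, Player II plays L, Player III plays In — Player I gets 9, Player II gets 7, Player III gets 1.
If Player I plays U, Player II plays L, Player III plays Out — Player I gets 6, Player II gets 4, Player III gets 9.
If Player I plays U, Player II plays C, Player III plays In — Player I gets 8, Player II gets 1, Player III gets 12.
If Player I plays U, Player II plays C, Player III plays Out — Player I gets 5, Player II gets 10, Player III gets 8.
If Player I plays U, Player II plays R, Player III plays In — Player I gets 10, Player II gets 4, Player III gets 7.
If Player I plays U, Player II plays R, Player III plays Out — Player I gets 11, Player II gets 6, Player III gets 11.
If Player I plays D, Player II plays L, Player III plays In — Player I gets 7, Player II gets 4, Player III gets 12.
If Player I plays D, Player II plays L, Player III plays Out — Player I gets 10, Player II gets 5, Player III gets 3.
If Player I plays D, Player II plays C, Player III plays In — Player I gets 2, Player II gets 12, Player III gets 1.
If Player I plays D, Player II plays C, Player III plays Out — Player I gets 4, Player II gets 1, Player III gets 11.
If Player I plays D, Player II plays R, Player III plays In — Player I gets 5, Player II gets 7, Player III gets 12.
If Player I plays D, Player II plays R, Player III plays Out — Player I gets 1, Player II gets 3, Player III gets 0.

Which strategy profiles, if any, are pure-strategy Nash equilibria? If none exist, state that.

There is no pure-strategy Nash equilibrium.

(U, L, In): Player III can switch to Out (1 → 9). Not NE.
(U, L, Out): Player I can switch to D (6 → 10). Not NE.
(U, C, In): Player II can switch to L (1 → 7). Not NE.
(U, C, Out): Player III can switch to In (8 → 12). Not NE.
(U, R, In): Player II can switch to L (4 → 7). Not NE.
(U, R, Out): Player II can switch to C (6 → 10). Not NE.
(D, L, In): Player I can switch to U (7 → 9). Not NE.
(D, L, Out): Player III can switch to In (3 → 12). Not NE.
(D, C, In): Player I can switch to U (2 → 8). Not NE.
(D, C, Out): Player I can switch to U (4 → 5). Not NE.
(The remaining 2 profiles each have a profitable deviation by the same check.)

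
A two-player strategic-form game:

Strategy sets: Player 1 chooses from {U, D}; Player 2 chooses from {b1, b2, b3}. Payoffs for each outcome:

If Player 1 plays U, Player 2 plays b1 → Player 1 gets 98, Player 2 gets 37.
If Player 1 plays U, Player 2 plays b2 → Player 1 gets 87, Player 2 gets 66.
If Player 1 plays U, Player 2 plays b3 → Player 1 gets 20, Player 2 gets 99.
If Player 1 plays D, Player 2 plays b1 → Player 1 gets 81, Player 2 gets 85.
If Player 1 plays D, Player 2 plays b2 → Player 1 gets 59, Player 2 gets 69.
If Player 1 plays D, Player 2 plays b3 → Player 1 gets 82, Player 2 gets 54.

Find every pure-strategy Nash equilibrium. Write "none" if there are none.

There is no pure-strategy Nash equilibrium.

Player 1 against b1: payoffs 98, 81 → best response U.
Player 1 against b2: payoffs 87, 59 → best response U.
Player 1 against b3: payoffs 20, 82 → best response D.
Player 2 against U: payoffs 37, 66, 99 → best response b3.
Player 2 against D: payoffs 85, 69, 54 → best response b1.
No profile is a mutual best response for all players.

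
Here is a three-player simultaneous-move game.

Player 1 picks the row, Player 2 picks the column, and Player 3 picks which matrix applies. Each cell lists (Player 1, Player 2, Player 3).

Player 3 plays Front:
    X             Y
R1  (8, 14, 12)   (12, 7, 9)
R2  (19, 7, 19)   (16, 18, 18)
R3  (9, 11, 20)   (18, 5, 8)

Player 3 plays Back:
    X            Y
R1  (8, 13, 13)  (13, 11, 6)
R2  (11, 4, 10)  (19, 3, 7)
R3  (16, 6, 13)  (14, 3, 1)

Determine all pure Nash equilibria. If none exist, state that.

For each player, find the best response to each opponent profile; mutual best responses are the pure NE.
Player 1 against (X, Front): payoffs 8, 19, 9 → best response R2.
Player 1 against (X, Back): payoffs 8, 11, 16 → best response R3.
Player 1 against (Y, Front): payoffs 12, 16, 18 → best response R3.
Player 1 against (Y, Back): payoffs 13, 19, 14 → best response R2.
Player 2 against (R1, Front): payoffs 14, 7 → best response X.
Player 2 against (R1, Back): payoffs 13, 11 → best response X.
Player 2 against (R2, Front): payoffs 7, 18 → best response Y.
Player 2 against (R2, Back): payoffs 4, 3 → best response X.
Player 2 against (R3, Front): payoffs 11, 5 → best response X.
Player 2 against (R3, Back): payoffs 6, 3 → best response X.
Player 3 against (R1, X): payoffs 12, 13 → best response Back.
Player 3 against (R1, Y): payoffs 9, 6 → best response Front.
Player 3 against (R2, X): payoffs 19, 10 → best response Front.
Player 3 against (R2, Y): payoffs 18, 7 → best response Front.
Player 3 against (R3, X): payoffs 20, 13 → best response Front.
Player 3 against (R3, Y): payoffs 8, 1 → best response Front.
No profile is a mutual best response for all players.

There is no pure-strategy Nash equilibrium.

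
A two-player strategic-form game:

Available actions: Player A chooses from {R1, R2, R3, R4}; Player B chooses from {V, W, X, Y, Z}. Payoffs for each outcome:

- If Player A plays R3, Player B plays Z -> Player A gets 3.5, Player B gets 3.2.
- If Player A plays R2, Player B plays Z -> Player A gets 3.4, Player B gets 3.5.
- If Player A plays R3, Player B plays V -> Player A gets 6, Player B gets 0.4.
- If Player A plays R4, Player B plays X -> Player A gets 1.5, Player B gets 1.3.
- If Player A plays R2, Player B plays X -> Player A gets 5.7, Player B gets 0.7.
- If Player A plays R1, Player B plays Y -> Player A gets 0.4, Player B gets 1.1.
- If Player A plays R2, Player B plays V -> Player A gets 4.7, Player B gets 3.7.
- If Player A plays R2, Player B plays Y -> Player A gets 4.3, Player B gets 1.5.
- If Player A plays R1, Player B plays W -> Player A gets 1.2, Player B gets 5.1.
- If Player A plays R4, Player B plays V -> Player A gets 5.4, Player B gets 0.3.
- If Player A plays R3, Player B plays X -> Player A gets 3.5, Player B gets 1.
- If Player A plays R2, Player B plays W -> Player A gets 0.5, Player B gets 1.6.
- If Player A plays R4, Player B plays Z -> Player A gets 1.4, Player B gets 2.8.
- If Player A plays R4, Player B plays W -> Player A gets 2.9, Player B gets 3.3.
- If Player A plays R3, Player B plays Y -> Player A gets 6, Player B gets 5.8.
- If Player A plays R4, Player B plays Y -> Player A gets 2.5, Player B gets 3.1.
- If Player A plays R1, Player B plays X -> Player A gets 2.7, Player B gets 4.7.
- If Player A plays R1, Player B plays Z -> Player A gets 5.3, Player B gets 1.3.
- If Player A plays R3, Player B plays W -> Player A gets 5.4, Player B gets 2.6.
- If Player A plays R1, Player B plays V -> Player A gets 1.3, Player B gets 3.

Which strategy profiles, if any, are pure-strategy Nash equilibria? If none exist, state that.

For each player, find the best response to each opponent profile; mutual best responses are the pure NE.
Player A against V: payoffs 1.3, 4.7, 6, 5.4 → best response R3.
Player A against W: payoffs 1.2, 0.5, 5.4, 2.9 → best response R3.
Player A against X: payoffs 2.7, 5.7, 3.5, 1.5 → best response R2.
Player A against Y: payoffs 0.4, 4.3, 6, 2.5 → best response R3.
Player A against Z: payoffs 5.3, 3.4, 3.5, 1.4 → best response R1.
Player B against R1: payoffs 3, 5.1, 4.7, 1.1, 1.3 → best response W.
Player B against R2: payoffs 3.7, 1.6, 0.7, 1.5, 3.5 → best response V.
Player B against R3: payoffs 0.4, 2.6, 1, 5.8, 3.2 → best response Y.
Player B against R4: payoffs 0.3, 3.3, 1.3, 3.1, 2.8 → best response W.
Mutual best responses: (R3, Y).

The unique pure-strategy Nash equilibrium is (R3, Y).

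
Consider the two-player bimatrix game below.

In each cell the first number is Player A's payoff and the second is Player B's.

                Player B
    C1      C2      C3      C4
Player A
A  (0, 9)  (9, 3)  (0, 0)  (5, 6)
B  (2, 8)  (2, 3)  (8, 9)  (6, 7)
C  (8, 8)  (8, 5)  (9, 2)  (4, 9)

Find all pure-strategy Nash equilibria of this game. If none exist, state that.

For each player, find the best response to each opponent profile; mutual best responses are the pure NE.
Player A against C1: payoffs 0, 2, 8 → best response C.
Player A against C2: payoffs 9, 2, 8 → best response A.
Player A against C3: payoffs 0, 8, 9 → best response C.
Player A against C4: payoffs 5, 6, 4 → best response B.
Player B against A: payoffs 9, 3, 0, 6 → best response C1.
Player B against B: payoffs 8, 3, 9, 7 → best response C3.
Player B against C: payoffs 8, 5, 2, 9 → best response C4.
No profile is a mutual best response for all players.

There is no pure-strategy Nash equilibrium.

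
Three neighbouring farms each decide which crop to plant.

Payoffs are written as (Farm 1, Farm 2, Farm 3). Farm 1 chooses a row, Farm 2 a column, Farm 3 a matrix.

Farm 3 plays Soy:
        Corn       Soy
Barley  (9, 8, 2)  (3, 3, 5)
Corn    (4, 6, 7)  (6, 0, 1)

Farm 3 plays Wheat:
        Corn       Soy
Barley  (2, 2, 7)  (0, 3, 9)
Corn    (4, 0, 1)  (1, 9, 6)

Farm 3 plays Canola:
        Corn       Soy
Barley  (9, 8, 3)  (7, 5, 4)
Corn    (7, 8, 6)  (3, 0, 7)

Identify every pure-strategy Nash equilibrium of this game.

none

Farm 1 against (Corn, Soy): payoffs 9, 4 → best response Barley.
Farm 1 against (Corn, Wheat): payoffs 2, 4 → best response Corn.
Farm 1 against (Corn, Canola): payoffs 9, 7 → best response Barley.
Farm 1 against (Soy, Soy): payoffs 3, 6 → best response Corn.
Farm 1 against (Soy, Wheat): payoffs 0, 1 → best response Corn.
Farm 1 against (Soy, Canola): payoffs 7, 3 → best response Barley.
Farm 2 against (Barley, Soy): payoffs 8, 3 → best response Corn.
Farm 2 against (Barley, Wheat): payoffs 2, 3 → best response Soy.
Farm 2 against (Barley, Canola): payoffs 8, 5 → best response Corn.
Farm 2 against (Corn, Soy): payoffs 6, 0 → best response Corn.
Farm 2 against (Corn, Wheat): payoffs 0, 9 → best response Soy.
Farm 2 against (Corn, Canola): payoffs 8, 0 → best response Corn.
Farm 3 against (Barley, Corn): payoffs 2, 7, 3 → best response Wheat.
Farm 3 against (Barley, Soy): payoffs 5, 9, 4 → best response Wheat.
Farm 3 against (Corn, Corn): payoffs 7, 1, 6 → best response Soy.
Farm 3 against (Corn, Soy): payoffs 1, 6, 7 → best response Canola.
No profile is a mutual best response for all players.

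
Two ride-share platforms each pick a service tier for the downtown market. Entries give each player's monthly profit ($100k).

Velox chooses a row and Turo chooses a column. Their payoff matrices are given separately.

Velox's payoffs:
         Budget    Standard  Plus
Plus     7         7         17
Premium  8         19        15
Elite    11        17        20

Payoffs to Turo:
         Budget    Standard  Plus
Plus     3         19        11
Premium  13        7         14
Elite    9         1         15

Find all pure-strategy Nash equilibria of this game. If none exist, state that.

Velox against Budget: payoffs 7, 8, 11 → best response Elite.
Velox against Standard: payoffs 7, 19, 17 → best response Premium.
Velox against Plus: payoffs 17, 15, 20 → best response Elite.
Turo against Plus: payoffs 3, 19, 11 → best response Standard.
Turo against Premium: payoffs 13, 7, 14 → best response Plus.
Turo against Elite: payoffs 9, 1, 15 → best response Plus.
Mutual best responses: (Elite, Plus).

Pure NE: (Elite, Plus)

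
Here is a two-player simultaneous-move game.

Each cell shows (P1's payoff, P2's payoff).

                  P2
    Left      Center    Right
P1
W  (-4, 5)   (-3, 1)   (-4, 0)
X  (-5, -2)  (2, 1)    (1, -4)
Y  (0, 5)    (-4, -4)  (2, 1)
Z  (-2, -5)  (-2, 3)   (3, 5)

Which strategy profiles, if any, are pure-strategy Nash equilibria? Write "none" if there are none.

The pure Nash equilibria are (X, Center) and (Y, Left) and (Z, Right).

P1 against Left: payoffs -4, -5, 0, -2 → best response Y.
P1 against Center: payoffs -3, 2, -4, -2 → best response X.
P1 against Right: payoffs -4, 1, 2, 3 → best response Z.
P2 against W: payoffs 5, 1, 0 → best response Left.
P2 against X: payoffs -2, 1, -4 → best response Center.
P2 against Y: payoffs 5, -4, 1 → best response Left.
P2 against Z: payoffs -5, 3, 5 → best response Right.
Mutual best responses: (X, Center); (Y, Left); (Z, Right).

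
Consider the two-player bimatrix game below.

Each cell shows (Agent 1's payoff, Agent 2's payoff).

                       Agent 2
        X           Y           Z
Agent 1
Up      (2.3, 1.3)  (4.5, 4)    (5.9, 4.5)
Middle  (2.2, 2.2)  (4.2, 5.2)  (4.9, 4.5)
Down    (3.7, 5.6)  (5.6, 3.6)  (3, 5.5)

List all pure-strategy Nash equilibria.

Agent 1 against X: payoffs 2.3, 2.2, 3.7 → best response Down.
Agent 1 against Y: payoffs 4.5, 4.2, 5.6 → best response Down.
Agent 1 against Z: payoffs 5.9, 4.9, 3 → best response Up.
Agent 2 against Up: payoffs 1.3, 4, 4.5 → best response Z.
Agent 2 against Middle: payoffs 2.2, 5.2, 4.5 → best response Y.
Agent 2 against Down: payoffs 5.6, 3.6, 5.5 → best response X.
Mutual best responses: (Up, Z); (Down, X).

Pure-strategy Nash equilibria: (Up, Z), (Down, X)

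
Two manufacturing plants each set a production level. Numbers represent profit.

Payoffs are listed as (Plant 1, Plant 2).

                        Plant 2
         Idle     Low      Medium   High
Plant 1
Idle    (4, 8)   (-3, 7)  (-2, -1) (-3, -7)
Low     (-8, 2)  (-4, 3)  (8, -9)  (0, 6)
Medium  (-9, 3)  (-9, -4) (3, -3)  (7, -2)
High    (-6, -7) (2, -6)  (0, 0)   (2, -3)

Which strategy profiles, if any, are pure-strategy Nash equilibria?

(Idle, Idle)

Check each profile: it is a Nash equilibrium iff no player can strictly gain by switching unilaterally.
(Idle, Idle): Plant 1 gets 4, best alternative -6; Plant 2 gets 8, best alternative 7. No profitable deviation — NE.
(Idle, Low): Plant 1 can switch to High (-3 → 2). Not NE.
(Idle, Medium): Plant 1 can switch to Low (-2 → 8). Not NE.
(Idle, High): Plant 1 can switch to Low (-3 → 0). Not NE.
(Low, Idle): Plant 1 can switch to Idle (-8 → 4). Not NE.
(Low, Low): Plant 1 can switch to Idle (-4 → -3). Not NE.
(Low, Medium): Plant 2 can switch to Idle (-9 → 2). Not NE.
(The remaining 9 profiles each have a profitable deviation by the same check.)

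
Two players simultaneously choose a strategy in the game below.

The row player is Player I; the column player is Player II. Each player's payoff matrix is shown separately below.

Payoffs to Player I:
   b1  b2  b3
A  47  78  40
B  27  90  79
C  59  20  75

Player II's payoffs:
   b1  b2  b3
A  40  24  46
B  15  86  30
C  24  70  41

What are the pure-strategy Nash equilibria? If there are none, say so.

Player I against b1: payoffs 47, 27, 59 → best response C.
Player I against b2: payoffs 78, 90, 20 → best response B.
Player I against b3: payoffs 40, 79, 75 → best response B.
Player II against A: payoffs 40, 24, 46 → best response b3.
Player II against B: payoffs 15, 86, 30 → best response b2.
Player II against C: payoffs 24, 70, 41 → best response b2.
Mutual best responses: (B, b2).

(B, b2)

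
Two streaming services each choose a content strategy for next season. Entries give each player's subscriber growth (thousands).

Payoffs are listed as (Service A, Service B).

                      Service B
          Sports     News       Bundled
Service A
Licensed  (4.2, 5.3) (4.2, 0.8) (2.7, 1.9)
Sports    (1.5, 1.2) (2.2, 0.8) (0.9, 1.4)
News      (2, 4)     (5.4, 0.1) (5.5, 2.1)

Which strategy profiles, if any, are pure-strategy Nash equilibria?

Pure NE: (Licensed, Sports)

For each player, find the best response to each opponent profile; mutual best responses are the pure NE.
Service A against Sports: payoffs 4.2, 1.5, 2 → best response Licensed.
Service A against News: payoffs 4.2, 2.2, 5.4 → best response News.
Service A against Bundled: payoffs 2.7, 0.9, 5.5 → best response News.
Service B against Licensed: payoffs 5.3, 0.8, 1.9 → best response Sports.
Service B against Sports: payoffs 1.2, 0.8, 1.4 → best response Bundled.
Service B against News: payoffs 4, 0.1, 2.1 → best response Sports.
Mutual best responses: (Licensed, Sports).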